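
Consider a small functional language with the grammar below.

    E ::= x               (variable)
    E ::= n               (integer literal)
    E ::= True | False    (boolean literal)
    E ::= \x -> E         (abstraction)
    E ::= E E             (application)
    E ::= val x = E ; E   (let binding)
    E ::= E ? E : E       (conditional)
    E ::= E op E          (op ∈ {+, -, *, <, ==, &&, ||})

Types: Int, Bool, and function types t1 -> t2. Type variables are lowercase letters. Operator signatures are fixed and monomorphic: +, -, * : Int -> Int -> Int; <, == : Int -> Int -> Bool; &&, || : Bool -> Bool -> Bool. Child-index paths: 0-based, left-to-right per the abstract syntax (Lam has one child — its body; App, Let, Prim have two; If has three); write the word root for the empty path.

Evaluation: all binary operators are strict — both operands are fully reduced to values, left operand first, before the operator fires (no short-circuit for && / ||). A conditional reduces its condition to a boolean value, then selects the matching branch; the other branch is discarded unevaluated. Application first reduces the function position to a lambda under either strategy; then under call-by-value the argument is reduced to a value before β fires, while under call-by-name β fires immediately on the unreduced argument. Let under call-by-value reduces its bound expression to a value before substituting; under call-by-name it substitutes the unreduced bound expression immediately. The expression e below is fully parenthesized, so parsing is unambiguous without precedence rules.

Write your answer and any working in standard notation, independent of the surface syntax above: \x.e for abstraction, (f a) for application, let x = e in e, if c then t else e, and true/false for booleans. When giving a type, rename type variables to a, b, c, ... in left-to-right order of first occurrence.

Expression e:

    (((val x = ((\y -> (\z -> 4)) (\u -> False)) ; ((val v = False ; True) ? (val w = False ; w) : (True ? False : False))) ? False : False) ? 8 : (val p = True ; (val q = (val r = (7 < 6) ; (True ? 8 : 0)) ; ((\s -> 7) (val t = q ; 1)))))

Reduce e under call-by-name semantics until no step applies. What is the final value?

Answer: 7

Trace:
step 0: (if (if (let x = ((\y.(\z.4)) (\u.false)) in (if (let v = false in true) then (let w = false in w) else (if true then false else false))) then false else false) then 8 else (let p = true in (let q = (let r = (7 < 6) in (if true then 8 else 0)) in ((\s.7) (let t = q in 1)))))
step 1: [let@0.0] (if (if (if (let v = false in true) then (let w = false in w) else (if true then false else false)) then false else false) then 8 else (let p = true in (let q = (let r = (7 < 6) in (if true then 8 else 0)) in ((\s.7) (let t = q in 1)))))
step 2: [let@0.0.0] (if (if (if true then (let w = false in w) else (if true then false else false)) then false else false) then 8 else (let p = true in (let q = (let r = (7 < 6) in (if true then 8 else 0)) in ((\s.7) (let t = q in 1)))))
step 3: [if@0.0] (if (if (let w = false in w) then false else false) then 8 else (let p = true in (let q = (let r = (7 < 6) in (if true then 8 else 0)) in ((\s.7) (let t = q in 1)))))
step 4: [let@0.0] (if (if false then false else false) then 8 else (let p = true in (let q = (let r = (7 < 6) in (if true then 8 else 0)) in ((\s.7) (let t = q in 1)))))
step 5: [if@0] (if false then 8 else (let p = true in (let q = (let r = (7 < 6) in (if true then 8 else 0)) in ((\s.7) (let t = q in 1)))))
step 6: [if@root] (let p = true in (let q = (let r = (7 < 6) in (if true then 8 else 0)) in ((\s.7) (let t = q in 1))))
step 7: [let@root] (let q = (let r = (7 < 6) in (if true then 8 else 0)) in ((\s.7) (let t = q in 1)))
step 8: [let@root] ((\s.7) (let t = (let r = (7 < 6) in (if true then 8 else 0)) in 1))
step 9: [beta@root] 7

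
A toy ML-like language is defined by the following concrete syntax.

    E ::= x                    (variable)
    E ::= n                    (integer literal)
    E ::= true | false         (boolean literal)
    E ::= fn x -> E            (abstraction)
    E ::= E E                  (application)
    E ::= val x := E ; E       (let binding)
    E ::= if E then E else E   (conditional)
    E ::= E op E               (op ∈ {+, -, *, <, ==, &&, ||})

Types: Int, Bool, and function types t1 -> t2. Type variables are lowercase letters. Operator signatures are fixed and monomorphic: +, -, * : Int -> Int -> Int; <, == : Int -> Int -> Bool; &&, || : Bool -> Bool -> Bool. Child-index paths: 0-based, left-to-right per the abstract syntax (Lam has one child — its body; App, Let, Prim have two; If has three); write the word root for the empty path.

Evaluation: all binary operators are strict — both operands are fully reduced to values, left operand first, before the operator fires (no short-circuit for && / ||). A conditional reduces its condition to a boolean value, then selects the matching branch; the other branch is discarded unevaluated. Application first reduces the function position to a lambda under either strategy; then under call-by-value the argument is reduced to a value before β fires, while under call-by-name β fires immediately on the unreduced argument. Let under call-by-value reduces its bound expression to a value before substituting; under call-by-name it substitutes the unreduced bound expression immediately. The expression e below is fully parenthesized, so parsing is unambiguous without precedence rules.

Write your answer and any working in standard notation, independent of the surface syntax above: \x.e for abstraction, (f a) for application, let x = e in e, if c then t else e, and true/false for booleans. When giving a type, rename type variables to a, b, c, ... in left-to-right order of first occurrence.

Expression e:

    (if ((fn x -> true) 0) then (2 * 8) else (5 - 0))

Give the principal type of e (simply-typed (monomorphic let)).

Trace:
\x._ : a -> Bool
  unify a -> Bool ~ Int -> b
  unify a ~ Int
  unify Bool ~ b
_ _ : Bool
  unify Bool ~ Bool
  unify Int ~ Int
  unify Int ~ Int
  unify Int ~ Int
  unify Int ~ Int
  unify Int ~ Int

Answer: Int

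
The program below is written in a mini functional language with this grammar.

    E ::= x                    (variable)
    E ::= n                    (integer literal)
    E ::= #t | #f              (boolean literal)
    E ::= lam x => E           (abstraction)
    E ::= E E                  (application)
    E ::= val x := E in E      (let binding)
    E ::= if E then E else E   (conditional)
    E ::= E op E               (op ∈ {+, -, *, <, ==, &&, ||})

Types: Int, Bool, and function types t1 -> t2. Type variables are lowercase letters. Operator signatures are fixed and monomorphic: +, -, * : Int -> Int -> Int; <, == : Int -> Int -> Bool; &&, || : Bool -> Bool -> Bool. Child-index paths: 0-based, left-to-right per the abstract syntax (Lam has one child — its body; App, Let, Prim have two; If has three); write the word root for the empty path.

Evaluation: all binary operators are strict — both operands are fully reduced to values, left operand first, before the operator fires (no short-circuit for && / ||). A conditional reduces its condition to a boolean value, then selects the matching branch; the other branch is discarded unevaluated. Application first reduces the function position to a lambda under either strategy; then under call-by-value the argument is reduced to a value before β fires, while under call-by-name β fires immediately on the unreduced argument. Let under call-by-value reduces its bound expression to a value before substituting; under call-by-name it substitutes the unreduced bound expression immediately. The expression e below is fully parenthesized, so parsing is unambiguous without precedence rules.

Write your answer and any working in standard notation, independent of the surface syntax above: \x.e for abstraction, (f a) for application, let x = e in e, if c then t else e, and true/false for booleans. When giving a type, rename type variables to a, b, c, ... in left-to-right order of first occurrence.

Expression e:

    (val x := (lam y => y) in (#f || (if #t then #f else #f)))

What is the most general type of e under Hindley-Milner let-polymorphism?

Answer: Bool

Trace:
y : a
\y._ : a -> a
let x : forall. a -> a
  unify Bool ~ Bool
  unify Bool ~ Bool
  unify Bool ~ Bool
  unify Bool ~ Bool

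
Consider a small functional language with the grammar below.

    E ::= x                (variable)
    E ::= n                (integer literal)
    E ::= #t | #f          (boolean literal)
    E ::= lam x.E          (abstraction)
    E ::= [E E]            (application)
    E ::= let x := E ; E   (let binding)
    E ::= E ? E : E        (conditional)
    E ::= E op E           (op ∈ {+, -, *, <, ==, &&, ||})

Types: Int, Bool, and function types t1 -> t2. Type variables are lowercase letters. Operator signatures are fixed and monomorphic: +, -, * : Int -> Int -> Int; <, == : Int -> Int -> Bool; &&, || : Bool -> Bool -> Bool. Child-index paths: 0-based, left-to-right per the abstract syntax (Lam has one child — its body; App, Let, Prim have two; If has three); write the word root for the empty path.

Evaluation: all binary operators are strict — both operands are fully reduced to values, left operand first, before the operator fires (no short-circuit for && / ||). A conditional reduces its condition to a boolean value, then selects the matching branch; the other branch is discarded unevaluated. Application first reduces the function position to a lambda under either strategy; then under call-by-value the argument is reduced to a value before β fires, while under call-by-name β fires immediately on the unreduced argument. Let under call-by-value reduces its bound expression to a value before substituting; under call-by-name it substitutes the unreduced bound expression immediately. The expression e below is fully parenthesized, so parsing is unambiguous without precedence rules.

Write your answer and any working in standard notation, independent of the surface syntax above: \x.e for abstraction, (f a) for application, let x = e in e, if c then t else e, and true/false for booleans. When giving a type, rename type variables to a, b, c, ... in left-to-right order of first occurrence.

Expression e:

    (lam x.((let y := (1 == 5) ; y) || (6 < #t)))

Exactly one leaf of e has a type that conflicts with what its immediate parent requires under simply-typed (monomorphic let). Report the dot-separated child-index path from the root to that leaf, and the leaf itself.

Answer: 0.1.1 : true

Derivation:
  unify Int ~ Int
  unify Int ~ Int
let y : Bool
y : Bool
  unify Bool ~ Bool
  unify Int ~ Int
  unify Bool ~ Int
  FAIL: mismatch Bool ~ Int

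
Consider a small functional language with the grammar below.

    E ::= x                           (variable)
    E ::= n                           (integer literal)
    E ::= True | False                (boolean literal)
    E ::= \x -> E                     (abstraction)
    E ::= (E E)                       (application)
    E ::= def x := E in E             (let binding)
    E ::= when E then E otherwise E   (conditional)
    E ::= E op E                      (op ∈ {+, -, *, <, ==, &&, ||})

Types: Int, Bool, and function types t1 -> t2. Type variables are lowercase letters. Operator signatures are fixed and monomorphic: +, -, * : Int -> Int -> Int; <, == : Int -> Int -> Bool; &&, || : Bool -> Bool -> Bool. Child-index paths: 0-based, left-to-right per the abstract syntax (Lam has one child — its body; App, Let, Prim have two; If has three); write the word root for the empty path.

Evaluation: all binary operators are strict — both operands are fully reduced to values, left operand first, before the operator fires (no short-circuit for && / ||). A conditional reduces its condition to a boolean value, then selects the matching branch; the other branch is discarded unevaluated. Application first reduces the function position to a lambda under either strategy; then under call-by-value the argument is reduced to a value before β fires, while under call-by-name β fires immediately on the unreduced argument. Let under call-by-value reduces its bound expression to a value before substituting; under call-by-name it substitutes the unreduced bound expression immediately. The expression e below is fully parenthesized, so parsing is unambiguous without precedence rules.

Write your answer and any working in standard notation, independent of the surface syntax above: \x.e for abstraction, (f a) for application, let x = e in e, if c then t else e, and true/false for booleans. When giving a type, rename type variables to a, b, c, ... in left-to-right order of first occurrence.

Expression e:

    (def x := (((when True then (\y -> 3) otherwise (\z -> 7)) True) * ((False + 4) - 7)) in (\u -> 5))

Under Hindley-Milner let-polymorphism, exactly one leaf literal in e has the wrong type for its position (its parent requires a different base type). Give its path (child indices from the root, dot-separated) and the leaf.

Trace:
  unify Bool ~ Bool
\y._ : a -> Int
\z._ : b -> Int
  unify a -> Int ~ b -> Int
  unify a ~ b
  unify Int ~ Int
  unify b -> Int ~ Bool -> c
  unify b ~ Bool
  unify Int ~ c
_ _ : Int
  unify Int ~ Int
  unify Bool ~ Int
  FAIL: mismatch Bool ~ Int

Answer: 0.1.0.0 : false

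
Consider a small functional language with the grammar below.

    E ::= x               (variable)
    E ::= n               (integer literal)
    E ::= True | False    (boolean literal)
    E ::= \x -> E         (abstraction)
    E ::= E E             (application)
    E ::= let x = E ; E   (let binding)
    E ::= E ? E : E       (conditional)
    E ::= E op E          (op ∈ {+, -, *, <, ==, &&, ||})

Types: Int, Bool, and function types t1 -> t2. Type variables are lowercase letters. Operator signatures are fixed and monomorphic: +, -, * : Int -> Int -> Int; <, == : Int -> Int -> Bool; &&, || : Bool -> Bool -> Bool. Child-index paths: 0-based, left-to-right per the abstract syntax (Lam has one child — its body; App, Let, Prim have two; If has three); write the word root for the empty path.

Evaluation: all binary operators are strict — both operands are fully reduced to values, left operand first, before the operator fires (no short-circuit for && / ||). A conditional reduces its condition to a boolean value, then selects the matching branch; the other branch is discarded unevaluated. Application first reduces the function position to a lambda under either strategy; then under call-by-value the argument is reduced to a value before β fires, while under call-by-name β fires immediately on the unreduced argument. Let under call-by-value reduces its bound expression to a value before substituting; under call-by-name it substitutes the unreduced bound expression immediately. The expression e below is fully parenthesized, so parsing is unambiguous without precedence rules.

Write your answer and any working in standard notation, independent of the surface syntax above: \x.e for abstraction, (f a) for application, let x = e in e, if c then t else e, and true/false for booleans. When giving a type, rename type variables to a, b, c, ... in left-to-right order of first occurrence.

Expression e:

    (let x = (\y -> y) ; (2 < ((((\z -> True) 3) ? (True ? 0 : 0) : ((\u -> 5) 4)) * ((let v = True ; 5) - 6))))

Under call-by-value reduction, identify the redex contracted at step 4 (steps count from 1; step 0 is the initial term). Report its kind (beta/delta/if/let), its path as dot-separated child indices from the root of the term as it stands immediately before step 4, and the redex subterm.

Answer: if at 1.0 : (if true then 0 else 0)

Trace:
step 0: (let x = (\y.y) in (2 < ((if ((\z.true) 3) then (if true then 0 else 0) else ((\u.5) 4)) * ((let v = true in 5) - 6))))
step 1: [let@root] (2 < ((if ((\z.true) 3) then (if true then 0 else 0) else ((\u.5) 4)) * ((let v = true in 5) - 6)))
step 2: [beta@1.0.0] (2 < ((if true then (if true then 0 else 0) else ((\u.5) 4)) * ((let v = true in 5) - 6)))
step 3: [if@1.0] (2 < ((if true then 0 else 0) * ((let v = true in 5) - 6)))
step 4: [if@1.0] (2 < (0 * ((let v = true in 5) - 6)))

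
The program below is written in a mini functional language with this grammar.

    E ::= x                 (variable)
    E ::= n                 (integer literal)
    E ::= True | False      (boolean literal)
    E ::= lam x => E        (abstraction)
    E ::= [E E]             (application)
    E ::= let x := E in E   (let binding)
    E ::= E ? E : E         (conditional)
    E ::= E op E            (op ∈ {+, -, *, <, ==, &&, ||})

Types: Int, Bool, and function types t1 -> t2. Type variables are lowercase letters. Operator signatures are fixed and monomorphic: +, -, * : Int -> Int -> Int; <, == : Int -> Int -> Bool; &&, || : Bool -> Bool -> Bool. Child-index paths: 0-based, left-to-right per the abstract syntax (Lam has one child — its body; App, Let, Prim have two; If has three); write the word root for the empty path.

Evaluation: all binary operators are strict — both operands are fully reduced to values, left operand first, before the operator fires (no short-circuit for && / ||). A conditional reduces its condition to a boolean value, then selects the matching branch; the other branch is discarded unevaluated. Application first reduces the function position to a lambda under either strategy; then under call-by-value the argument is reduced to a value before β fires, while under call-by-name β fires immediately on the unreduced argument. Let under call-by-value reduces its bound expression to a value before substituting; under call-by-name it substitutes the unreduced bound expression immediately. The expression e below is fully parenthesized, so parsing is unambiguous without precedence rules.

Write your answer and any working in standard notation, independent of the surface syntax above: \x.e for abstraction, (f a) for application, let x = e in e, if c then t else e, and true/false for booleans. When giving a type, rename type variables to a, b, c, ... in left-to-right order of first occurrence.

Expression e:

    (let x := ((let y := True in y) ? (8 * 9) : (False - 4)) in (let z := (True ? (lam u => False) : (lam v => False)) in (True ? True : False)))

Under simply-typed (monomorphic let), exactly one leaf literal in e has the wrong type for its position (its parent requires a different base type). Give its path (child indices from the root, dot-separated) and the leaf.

Trace:
let y : Bool
y : Bool
  unify Bool ~ Bool
  unify Int ~ Int
  unify Int ~ Int
  unify Bool ~ Int
  FAIL: mismatch Bool ~ Int

Answer: 0.2.0 : false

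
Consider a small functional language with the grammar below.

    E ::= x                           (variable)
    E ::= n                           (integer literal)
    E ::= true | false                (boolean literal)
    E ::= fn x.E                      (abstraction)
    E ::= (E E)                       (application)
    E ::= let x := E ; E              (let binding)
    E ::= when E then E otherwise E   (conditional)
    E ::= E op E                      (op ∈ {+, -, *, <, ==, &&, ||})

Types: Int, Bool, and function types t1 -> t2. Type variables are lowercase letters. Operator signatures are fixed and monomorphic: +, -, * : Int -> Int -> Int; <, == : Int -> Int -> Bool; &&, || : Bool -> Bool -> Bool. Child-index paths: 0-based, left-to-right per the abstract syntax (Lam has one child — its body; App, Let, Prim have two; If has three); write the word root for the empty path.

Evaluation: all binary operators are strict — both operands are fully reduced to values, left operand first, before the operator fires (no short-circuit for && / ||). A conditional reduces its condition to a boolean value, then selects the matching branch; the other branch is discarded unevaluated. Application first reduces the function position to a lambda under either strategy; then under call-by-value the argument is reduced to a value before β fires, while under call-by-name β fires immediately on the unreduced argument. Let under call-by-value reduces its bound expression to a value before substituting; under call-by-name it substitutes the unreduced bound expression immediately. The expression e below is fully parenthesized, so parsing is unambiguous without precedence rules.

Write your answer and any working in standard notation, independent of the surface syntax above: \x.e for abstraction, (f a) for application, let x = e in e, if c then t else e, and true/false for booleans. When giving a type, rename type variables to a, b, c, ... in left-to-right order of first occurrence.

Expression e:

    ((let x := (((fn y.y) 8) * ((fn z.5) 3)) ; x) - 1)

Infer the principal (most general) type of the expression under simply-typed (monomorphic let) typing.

Trace:
y : a
\y._ : a -> a
  unify a -> a ~ Int -> b
  unify a ~ Int
  unify Int ~ b
_ _ : Int
  unify Int ~ Int
\z._ : c -> Int
  unify c -> Int ~ Int -> d
  unify c ~ Int
  unify Int ~ d
_ _ : Int
  unify Int ~ Int
let x : Int
x : Int
  unify Int ~ Int
  unify Int ~ Int

Answer: Int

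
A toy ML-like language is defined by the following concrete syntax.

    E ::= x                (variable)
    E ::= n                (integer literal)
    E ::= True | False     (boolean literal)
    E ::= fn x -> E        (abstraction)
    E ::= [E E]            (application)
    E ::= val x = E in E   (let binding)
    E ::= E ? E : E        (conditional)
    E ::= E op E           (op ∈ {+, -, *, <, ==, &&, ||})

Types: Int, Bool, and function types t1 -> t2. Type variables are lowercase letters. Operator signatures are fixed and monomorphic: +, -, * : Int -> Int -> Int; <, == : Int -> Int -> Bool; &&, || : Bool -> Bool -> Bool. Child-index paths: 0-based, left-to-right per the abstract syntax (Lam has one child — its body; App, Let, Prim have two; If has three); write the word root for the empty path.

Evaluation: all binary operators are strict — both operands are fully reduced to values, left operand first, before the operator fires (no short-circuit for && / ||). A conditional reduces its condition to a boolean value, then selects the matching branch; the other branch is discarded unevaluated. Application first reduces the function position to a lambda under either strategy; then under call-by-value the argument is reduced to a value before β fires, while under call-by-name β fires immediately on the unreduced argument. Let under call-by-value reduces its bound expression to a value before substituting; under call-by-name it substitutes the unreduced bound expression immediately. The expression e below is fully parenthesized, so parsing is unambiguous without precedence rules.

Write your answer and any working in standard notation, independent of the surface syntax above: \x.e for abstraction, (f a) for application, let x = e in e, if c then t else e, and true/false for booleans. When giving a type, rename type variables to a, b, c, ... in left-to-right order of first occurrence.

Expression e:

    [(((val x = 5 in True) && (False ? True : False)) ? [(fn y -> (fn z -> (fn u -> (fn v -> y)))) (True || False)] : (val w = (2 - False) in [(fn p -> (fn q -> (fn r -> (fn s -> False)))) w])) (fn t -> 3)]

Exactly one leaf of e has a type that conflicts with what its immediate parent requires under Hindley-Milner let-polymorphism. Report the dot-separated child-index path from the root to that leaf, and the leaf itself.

Answer: 0.2.0.1 : false

Trace:
let x : Int
  unify Bool ~ Bool
  unify Bool ~ Bool
  unify Bool ~ Bool
  unify Bool ~ Bool
  unify Bool ~ Bool
y : a
\v._ : d -> a
\u._ : c -> d -> a
\z._ : b -> c -> d -> a
\y._ : a -> b -> c -> d -> a
  unify Bool ~ Bool
  unify Bool ~ Bool
  unify a -> b -> c -> d -> a ~ Bool -> e
  unify a ~ Bool
  unify b -> c -> d -> Bool ~ e
_ _ : b -> c -> d -> Bool
  unify Int ~ Int
  unify Bool ~ Int
  FAIL: mismatch Bool ~ Int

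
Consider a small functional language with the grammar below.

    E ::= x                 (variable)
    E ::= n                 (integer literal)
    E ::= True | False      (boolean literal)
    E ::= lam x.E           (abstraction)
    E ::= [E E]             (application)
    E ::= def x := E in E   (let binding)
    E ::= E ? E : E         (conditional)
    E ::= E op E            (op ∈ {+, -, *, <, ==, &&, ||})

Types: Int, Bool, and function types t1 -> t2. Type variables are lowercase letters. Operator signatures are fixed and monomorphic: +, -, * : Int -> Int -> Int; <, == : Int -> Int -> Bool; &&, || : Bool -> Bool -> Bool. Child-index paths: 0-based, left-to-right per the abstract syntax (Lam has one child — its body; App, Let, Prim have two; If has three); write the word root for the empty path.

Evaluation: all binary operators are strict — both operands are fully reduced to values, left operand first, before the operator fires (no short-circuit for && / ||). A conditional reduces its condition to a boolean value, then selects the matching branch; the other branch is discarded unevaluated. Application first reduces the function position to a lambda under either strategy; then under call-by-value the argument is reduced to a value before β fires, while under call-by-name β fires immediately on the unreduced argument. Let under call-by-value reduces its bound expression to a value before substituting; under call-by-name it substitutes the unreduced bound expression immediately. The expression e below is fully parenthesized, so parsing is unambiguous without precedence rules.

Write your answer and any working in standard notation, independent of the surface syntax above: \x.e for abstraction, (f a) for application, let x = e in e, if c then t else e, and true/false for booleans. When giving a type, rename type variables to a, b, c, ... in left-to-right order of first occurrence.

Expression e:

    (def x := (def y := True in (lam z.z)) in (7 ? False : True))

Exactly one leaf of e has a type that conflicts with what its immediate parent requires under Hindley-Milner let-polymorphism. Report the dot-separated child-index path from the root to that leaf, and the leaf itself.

Answer: 1.0 : 7

Trace:
let y : Bool
z : a
\z._ : a -> a
let x : forall. a -> a
  unify Int ~ Bool
  FAIL: mismatch Int ~ Bool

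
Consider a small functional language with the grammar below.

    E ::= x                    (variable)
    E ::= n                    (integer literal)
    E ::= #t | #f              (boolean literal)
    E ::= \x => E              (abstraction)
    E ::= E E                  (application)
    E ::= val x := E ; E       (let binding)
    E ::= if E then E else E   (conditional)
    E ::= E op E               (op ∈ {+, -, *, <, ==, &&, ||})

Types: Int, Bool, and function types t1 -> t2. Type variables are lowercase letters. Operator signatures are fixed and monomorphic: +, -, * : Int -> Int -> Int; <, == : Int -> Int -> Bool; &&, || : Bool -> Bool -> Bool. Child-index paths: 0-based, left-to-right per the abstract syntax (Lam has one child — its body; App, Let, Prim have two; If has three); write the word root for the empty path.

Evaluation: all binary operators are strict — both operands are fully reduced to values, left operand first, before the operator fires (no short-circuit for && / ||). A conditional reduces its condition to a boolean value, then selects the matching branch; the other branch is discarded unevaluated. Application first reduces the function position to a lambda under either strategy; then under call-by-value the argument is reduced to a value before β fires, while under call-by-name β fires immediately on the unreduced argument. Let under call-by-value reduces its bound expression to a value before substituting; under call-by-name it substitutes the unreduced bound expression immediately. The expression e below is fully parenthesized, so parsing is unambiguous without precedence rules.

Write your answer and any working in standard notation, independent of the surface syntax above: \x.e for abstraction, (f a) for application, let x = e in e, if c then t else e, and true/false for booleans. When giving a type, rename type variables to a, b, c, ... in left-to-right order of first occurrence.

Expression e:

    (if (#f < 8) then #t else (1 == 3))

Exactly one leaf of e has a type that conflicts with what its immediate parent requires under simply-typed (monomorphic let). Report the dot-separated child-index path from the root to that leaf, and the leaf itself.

Derivation:
  unify Bool ~ Int
  FAIL: mismatch Bool ~ Int

Answer: 0.0 : false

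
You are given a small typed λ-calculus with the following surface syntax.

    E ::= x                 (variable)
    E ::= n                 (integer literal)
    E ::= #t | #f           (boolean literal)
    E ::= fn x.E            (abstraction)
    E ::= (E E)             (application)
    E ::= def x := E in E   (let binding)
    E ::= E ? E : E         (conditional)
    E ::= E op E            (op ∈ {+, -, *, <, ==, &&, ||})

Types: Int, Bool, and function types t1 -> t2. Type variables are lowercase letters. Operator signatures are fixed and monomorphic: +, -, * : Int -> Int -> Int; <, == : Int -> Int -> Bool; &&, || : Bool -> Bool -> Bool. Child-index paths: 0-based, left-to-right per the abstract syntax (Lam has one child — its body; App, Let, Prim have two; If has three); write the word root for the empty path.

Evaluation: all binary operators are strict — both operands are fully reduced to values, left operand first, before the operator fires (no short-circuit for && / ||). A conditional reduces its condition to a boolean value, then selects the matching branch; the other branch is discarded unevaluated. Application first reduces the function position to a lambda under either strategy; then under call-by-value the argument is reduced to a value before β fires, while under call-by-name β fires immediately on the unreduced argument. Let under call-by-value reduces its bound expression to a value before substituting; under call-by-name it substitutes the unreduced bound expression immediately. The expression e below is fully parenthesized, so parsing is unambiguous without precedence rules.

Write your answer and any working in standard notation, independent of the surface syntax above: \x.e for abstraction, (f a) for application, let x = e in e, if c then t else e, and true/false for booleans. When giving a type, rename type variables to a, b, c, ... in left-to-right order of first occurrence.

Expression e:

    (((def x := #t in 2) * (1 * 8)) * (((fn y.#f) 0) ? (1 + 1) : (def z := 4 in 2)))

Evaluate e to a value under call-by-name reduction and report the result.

Derivation:
step 0: (((let x = true in 2) * (1 * 8)) * (if ((\y.false) 0) then (1 + 1) else (let z = 4 in 2)))
step 1: [let@0.0] ((2 * (1 * 8)) * (if ((\y.false) 0) then (1 + 1) else (let z = 4 in 2)))
step 2: [delta@0.1] ((2 * 8) * (if ((\y.false) 0) then (1 + 1) else (let z = 4 in 2)))
step 3: [delta@0] (16 * (if ((\y.false) 0) then (1 + 1) else (let z = 4 in 2)))
step 4: [beta@1.0] (16 * (if false then (1 + 1) else (let z = 4 in 2)))
step 5: [if@1] (16 * (let z = 4 in 2))
step 6: [let@1] (16 * 2)
step 7: [delta@root] 32

Answer: 32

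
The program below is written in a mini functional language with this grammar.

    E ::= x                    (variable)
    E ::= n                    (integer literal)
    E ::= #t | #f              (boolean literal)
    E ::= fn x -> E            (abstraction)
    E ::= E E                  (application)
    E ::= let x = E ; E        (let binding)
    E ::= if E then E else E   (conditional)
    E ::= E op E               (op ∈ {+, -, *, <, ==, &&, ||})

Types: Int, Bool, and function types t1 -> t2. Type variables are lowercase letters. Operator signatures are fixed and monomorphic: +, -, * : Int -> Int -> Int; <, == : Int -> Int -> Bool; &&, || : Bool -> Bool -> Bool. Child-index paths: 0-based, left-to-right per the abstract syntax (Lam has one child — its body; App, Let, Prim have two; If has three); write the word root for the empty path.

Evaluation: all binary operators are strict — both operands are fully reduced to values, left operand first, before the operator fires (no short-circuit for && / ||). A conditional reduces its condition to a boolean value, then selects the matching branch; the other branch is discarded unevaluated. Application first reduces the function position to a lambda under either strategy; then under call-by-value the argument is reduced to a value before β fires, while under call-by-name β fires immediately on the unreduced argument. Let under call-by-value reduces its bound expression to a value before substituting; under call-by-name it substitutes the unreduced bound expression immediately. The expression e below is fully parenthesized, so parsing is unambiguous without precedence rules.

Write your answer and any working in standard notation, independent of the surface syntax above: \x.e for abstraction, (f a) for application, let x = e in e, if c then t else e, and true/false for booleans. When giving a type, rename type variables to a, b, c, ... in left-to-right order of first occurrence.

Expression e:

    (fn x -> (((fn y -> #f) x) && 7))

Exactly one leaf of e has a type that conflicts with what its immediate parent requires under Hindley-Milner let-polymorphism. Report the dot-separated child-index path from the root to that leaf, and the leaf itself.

Derivation:
\y._ : b -> Bool
x : a
  unify b -> Bool ~ a -> c
  unify b ~ a
  unify Bool ~ c
_ _ : Bool
  unify Bool ~ Bool
  unify Int ~ Bool
  FAIL: mismatch Int ~ Bool

Answer: 0.1 : 7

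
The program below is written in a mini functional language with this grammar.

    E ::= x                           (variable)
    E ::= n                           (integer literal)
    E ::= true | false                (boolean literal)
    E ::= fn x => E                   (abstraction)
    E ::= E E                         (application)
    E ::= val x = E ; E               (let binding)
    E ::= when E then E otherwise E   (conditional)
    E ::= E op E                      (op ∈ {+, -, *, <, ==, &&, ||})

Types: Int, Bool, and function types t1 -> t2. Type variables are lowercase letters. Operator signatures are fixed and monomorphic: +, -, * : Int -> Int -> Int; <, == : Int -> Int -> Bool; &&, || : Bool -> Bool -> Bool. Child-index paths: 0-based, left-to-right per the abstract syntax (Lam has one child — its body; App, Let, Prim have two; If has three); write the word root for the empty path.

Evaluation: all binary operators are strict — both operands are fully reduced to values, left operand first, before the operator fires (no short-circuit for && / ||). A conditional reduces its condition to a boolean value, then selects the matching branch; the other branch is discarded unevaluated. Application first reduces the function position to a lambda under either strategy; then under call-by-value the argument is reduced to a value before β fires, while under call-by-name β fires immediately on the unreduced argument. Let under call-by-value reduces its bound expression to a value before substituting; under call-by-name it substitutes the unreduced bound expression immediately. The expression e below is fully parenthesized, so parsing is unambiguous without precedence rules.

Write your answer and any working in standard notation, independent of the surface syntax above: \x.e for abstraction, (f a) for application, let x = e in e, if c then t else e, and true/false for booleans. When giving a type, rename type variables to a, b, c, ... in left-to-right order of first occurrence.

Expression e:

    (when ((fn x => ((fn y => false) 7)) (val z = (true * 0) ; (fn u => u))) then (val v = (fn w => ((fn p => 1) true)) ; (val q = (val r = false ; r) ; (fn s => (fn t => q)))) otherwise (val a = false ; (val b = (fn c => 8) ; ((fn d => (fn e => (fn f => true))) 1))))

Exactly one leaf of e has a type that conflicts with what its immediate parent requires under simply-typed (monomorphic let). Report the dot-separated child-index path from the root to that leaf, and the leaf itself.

Answer: 0.1.0.0 : true

Working:
\y._ : b -> Bool
  unify b -> Bool ~ Int -> c
  unify b ~ Int
  unify Bool ~ c
_ _ : Bool
\x._ : a -> Bool
  unify Bool ~ Int
  FAIL: mismatch Bool ~ Int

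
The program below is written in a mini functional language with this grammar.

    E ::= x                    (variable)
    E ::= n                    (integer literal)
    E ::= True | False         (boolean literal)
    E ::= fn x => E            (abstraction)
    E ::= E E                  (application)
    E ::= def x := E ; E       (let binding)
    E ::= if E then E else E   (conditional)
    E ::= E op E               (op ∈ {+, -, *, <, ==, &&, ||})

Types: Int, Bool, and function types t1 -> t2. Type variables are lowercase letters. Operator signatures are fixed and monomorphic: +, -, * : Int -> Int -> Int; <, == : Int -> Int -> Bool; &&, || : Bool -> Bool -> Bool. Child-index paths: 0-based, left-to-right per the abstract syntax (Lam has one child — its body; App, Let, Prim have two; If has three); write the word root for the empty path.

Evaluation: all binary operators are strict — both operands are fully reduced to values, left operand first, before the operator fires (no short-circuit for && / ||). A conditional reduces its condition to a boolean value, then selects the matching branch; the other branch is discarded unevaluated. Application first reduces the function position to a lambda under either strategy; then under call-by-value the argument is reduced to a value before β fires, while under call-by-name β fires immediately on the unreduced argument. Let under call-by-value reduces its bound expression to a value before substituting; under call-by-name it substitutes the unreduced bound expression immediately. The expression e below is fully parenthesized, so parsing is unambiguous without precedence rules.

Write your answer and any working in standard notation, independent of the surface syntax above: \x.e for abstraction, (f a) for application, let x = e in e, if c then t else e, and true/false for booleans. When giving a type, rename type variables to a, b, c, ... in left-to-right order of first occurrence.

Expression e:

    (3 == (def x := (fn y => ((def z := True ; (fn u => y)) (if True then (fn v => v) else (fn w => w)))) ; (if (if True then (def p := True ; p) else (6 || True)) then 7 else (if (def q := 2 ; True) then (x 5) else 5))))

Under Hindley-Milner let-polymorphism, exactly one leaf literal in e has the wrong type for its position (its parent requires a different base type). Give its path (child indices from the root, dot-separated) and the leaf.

Answer: 1.1.0.2.0 : 6

Trace:
  unify Int ~ Int
let z : Bool
y : a
\u._ : b -> a
  unify Bool ~ Bool
v : c
\v._ : c -> c
w : d
\w._ : d -> d
  unify c -> c ~ d -> d
  unify c ~ d
  unify d ~ d
  unify b -> a ~ (d -> d) -> e
  unify b ~ d -> d
  unify a ~ e
_ _ : e
\y._ : e -> e
let x : forall. e -> e
  unify Bool ~ Bool
let p : Bool
p : Bool
  unify Int ~ Bool
  FAIL: mismatch Int ~ Bool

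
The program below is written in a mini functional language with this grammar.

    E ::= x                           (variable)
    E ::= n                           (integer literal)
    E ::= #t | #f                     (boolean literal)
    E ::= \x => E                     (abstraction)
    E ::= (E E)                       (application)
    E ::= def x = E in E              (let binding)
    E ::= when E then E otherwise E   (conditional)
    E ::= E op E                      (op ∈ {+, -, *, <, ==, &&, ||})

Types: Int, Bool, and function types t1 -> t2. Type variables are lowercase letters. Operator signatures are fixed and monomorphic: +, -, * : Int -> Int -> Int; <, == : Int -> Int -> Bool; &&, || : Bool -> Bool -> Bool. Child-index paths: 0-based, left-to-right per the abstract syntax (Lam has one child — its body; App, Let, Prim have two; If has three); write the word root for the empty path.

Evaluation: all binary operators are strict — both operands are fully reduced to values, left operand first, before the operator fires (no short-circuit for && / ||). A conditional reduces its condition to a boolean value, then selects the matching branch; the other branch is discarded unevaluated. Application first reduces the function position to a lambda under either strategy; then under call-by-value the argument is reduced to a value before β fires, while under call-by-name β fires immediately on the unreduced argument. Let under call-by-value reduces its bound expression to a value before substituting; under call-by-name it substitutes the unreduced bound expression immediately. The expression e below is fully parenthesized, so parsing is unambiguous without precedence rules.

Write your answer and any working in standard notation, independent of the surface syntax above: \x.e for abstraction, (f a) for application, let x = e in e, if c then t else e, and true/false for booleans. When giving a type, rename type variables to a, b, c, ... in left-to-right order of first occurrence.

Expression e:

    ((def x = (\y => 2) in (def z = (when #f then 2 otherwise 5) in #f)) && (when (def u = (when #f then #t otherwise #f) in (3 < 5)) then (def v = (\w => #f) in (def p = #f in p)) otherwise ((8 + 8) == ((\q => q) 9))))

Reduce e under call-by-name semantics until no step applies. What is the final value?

Working:
step 0: ((let x = (\y.2) in (let z = (if false then 2 else 5) in false)) && (if (let u = (if false then true else false) in (3 < 5)) then (let v = (\w.false) in (let p = false in p)) else ((8 + 8) == ((\q.q) 9))))
step 1: [let@0] ((let z = (if false then 2 else 5) in false) && (if (let u = (if false then true else false) in (3 < 5)) then (let v = (\w.false) in (let p = false in p)) else ((8 + 8) == ((\q.q) 9))))
step 2: [let@0] (false && (if (let u = (if false then true else false) in (3 < 5)) then (let v = (\w.false) in (let p = false in p)) else ((8 + 8) == ((\q.q) 9))))
step 3: [let@1.0] (false && (if (3 < 5) then (let v = (\w.false) in (let p = false in p)) else ((8 + 8) == ((\q.q) 9))))
step 4: [delta@1.0] (false && (if true then (let v = (\w.false) in (let p = false in p)) else ((8 + 8) == ((\q.q) 9))))
step 5: [if@1] (false && (let v = (\w.false) in (let p = false in p)))
step 6: [let@1] (false && (let p = false in p))
step 7: [let@1] (false && false)
step 8: [delta@root] false

Answer: false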